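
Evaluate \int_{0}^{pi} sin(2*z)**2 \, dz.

Use the identity sin^2(2*z) = (1 - cos(4*z))/2.
An antiderivative is F(z) = z/2 - sin(4*z)/8.
Then F(pi) - F(0) = (pi/2) - (0) = pi/2.

pi/2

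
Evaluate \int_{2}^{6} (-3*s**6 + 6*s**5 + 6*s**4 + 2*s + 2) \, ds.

-2239752/35

By the power rule, an antiderivative is F(s) = -3*s**7/7 + s**6 + 6*s**5/5 + s**2 + 2*s.
Then F(6) - F(2) = (-2237808/35) - (1944/35) = -2239752/35.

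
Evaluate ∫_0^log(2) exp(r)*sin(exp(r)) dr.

-cos(2) + cos(1)

Let u = exp(r), so du = exp(r) dr. When r = 0, u = 1; when r = log(2), u = 2.
The integral becomes ∫ sin(u) du from 1 to 2, with antiderivative -cos(u).
Back in r: F(r) = -cos(exp(r)).
Then F(log(2)) - F(0) = (-cos(2)) - (-cos(1)) = -cos(2) + cos(1).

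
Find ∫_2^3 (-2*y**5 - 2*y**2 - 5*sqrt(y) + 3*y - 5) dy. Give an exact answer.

-1391/6 - 10*sqrt(3) + 20*sqrt(2)/3

By the power rule, an antiderivative is F(y) = -y**6/3 - 10*y**(3/2)/3 - 2*y**3/3 + 3*y**2/2 - 5*y.
Then F(3) - F(2) = (-525/2 - 10*sqrt(3)) - (-92/3 - 20*sqrt(2)/3) = -1391/6 - 10*sqrt(3) + 20*sqrt(2)/3.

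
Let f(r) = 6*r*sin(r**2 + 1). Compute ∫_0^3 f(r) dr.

Let u = r**2 + 1, so du = 2*r dr. When r = 0, u = 1; when r = 3, u = 10.
The integral becomes 3·∫ sin(u) du from 1 to 10, with antiderivative -3*cos(u).
Back in r: F(r) = -3*cos(r**2 + 1).
Then F(3) - F(0) = (-3*cos(10)) - (-3*cos(1)) = 3*cos(1) - 3*cos(10).

3*cos(1) - 3*cos(10)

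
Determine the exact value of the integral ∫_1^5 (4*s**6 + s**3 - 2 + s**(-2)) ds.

1567688/35

By the power rule, an antiderivative is F(s) = 4*s**7/7 + s**4/4 - 2*s - 1/s.
Then F(5) - F(1) = (6270447/140) - (-61/28) = 1567688/35.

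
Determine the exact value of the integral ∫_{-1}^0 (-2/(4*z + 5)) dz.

-log(5)/2

An antiderivative is F(z) = -log(4*z + 5)/2.
Then F(0) - F(-1) = (-log(5)/2) - (0) = -log(5)/2.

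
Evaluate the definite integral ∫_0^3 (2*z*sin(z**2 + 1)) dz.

cos(1) - cos(10)

Let u = z**2 + 1, so du = 2*z dz. When z = 0, u = 1; when z = 3, u = 10.
The integral becomes ∫ sin(u) du from 1 to 10, with antiderivative -cos(u).
Back in z: F(z) = -cos(z**2 + 1).
Then F(3) - F(0) = (-cos(10)) - (-cos(1)) = cos(1) - cos(10).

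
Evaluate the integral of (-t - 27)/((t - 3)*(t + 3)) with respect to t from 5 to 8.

-5*log(5) - 7*log(2) + 4*log(11)

Factor the denominator: t**2 - 9 = (t + 3)(t - 3).
Partial fractions: (-t - 27)/((t - 3)*(t + 3)) = 4/(t + 3) - 5/(t - 3).
An antiderivative is F(t) = -5*log(t - 3) + 4*log(t + 3).
Then F(8) - F(5) = (-5*log(5) + 4*log(11)) - (7*log(2)) = -5*log(5) - 7*log(2) + 4*log(11).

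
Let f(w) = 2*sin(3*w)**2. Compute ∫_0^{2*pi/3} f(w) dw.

2*pi/3

Use the identity sin^2(3*w) = (1 - cos(6*w))/2.
An antiderivative is F(w) = w - sin(6*w)/6.
Then F(2*pi/3) - F(0) = (2*pi/3) - (0) = 2*pi/3.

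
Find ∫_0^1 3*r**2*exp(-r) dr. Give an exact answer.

Integrate by parts twice (u = r^2, dv = 3*exp(-r) dr).
An antiderivative is F(r) = (-3*r**2 - 6*r - 6)*exp(-r).
Then F(1) - F(0) = (-15*exp(-1)) - (-6) = 6 - 15*exp(-1).

6 - 15*exp(-1)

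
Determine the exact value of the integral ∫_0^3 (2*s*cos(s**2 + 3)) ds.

sin(12) - sin(3)

Let u = s**2 + 3, so du = 2*s ds. When s = 0, u = 3; when s = 3, u = 12.
The integral becomes ∫ cos(u) du from 3 to 12, with antiderivative sin(u).
Back in s: F(s) = sin(s**2 + 3).
Then F(3) - F(0) = (sin(12)) - (sin(3)) = sin(12) - sin(3).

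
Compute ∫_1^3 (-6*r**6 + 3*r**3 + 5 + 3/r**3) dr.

By the power rule, an antiderivative is F(r) = -6*r**7/7 + 3*r**4/4 + 5*r - 3/(2*r**2).
Then F(3) - F(1) = (-151115/84) - (95/28) = -37850/21.

-37850/21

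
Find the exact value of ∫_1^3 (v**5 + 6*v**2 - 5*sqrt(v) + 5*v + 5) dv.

620/3 - 10*sqrt(3)

By the power rule, an antiderivative is F(v) = v**6/6 - 10*v**(3/2)/3 + 2*v**3 + 5*v**2/2 + 5*v.
Then F(3) - F(1) = (213 - 10*sqrt(3)) - (19/3) = 620/3 - 10*sqrt(3).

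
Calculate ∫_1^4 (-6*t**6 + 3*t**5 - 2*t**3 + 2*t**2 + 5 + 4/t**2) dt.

By the power rule, an antiderivative is F(t) = -6*t**7/7 + t**6/2 - t**4/2 + 2*t**3/3 + 5*t - 4/t.
Then F(4) - F(1) = (-253297/21) - (17/21) = -84438/7.

-84438/7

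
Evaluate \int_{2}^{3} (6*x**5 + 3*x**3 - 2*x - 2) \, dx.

By the power rule, an antiderivative is F(x) = x**6 + 3*x**4/4 - x**2 - 2*x.
Then F(3) - F(2) = (3099/4) - (68) = 2827/4.

2827/4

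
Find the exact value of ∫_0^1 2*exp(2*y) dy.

-1 + exp(2)

An antiderivative is F(y) = exp(2*y).
Then F(1) - F(0) = (exp(2)) - (1) = -1 + exp(2).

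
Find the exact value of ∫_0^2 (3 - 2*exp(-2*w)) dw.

exp(-4) + 5

An antiderivative is F(w) = 3*w + exp(-2*w).
Then F(2) - F(0) = (exp(-4) + 6) - (1) = exp(-4) + 5.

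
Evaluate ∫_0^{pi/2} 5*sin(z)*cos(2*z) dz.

Use the identity sin(z)cos(2*z) = [sin(3*z) + sin(-z)]/2.
An antiderivative is F(z) = 5*cos(z)/2 - 5*cos(3*z)/6.
Then F(pi/2) - F(0) = (0) - (5/3) = -5/3.

-5/3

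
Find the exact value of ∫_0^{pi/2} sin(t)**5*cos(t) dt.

1/6

Let u = sin(t), so du = cos(t) dt. When t = 0, u = 0; when t = pi/2, u = 1.
The integral becomes ∫ u**5 du from 0 to 1, with antiderivative u**6/6.
Back in t: F(t) = sin(t)**6/6.
Then F(pi/2) - F(0) = (1/6) - (0) = 1/6.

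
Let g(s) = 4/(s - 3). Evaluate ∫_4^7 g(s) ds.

8*log(2)

An antiderivative is F(s) = 4*log(s - 3).
Then F(7) - F(4) = (8*log(2)) - (0) = 8*log(2).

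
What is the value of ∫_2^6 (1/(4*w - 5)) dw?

An antiderivative is F(w) = log(4*w - 5)/4.
Then F(6) - F(2) = (log(19)/4) - (log(3)/4) = -log(3)/4 + log(19)/4.

-log(3)/4 + log(19)/4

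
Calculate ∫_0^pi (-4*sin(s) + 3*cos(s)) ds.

An antiderivative is F(s) = 3*sin(s) + 4*cos(s).
Then F(pi) - F(0) = (-4) - (4) = -8.

-8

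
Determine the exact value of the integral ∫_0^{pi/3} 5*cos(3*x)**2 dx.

Use the identity cos^2(3*x) = (1 + cos(6*x))/2.
An antiderivative is F(x) = 5*x/2 + 5*sin(6*x)/12.
Then F(pi/3) - F(0) = (5*pi/6) - (0) = 5*pi/6.

5*pi/6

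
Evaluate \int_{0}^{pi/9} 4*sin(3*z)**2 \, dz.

-sqrt(3)/6 + 2*pi/9

Use the identity sin^2(3*z) = (1 - cos(6*z))/2.
An antiderivative is F(z) = 2*z - sin(6*z)/3.
Then F(pi/9) - F(0) = (-sqrt(3)/6 + 2*pi/9) - (0) = -sqrt(3)/6 + 2*pi/9.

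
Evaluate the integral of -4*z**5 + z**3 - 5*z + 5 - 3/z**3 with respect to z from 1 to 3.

-1430/3

By the power rule, an antiderivative is F(z) = -2*z**6/3 + z**4/4 - 5*z**2/2 + 5*z + 3/(2*z**2).
Then F(3) - F(1) = (-5677/12) - (43/12) = -1430/3.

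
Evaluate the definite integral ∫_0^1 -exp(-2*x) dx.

(1 - exp(2))*exp(-2)/2

An antiderivative is F(x) = exp(-2*x)/2.
Then F(1) - F(0) = (exp(-2)/2) - (1/2) = (1 - exp(2))*exp(-2)/2.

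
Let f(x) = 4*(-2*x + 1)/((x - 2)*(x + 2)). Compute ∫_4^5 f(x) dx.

-5*log(7) + 2*log(3) + 8*log(2)

Factor the denominator: x**2 - 4 = (x + 2)(x - 2).
Partial fractions: 4*(-2*x + 1)/((x - 2)*(x + 2)) = -5/(x + 2) - 3/(x - 2).
An antiderivative is F(x) = -3*log(x - 2) - 5*log(x + 2).
Then F(5) - F(4) = (-5*log(7) - 3*log(3)) - (-8*log(2) - 5*log(3)) = -5*log(7) + 2*log(3) + 8*log(2).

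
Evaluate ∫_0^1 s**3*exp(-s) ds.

6 - 16*exp(-1)

Integrate by parts 3 times (u = s^3, dv = exp(-s) ds).
An antiderivative is F(s) = (-s**3 - 3*s**2 - 6*s - 6)*exp(-s).
Then F(1) - F(0) = (-16*exp(-1)) - (-6) = 6 - 16*exp(-1).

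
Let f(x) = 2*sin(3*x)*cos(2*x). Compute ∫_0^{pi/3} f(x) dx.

Use the identity sin(3*x)cos(2*x) = [sin(5*x) + sin(x)]/2.
An antiderivative is F(x) = -cos(x) - cos(5*x)/5.
Then F(pi/3) - F(0) = (-3/5) - (-6/5) = 3/5.

3/5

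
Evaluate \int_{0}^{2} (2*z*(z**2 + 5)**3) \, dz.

Let u = z**2 + 5, so du = 2*z dz. When z = 0, u = 5; when z = 2, u = 9.
The integral becomes ∫ u**3 du from 5 to 9, with antiderivative u**4/4.
Back in z: F(z) = (z**2 + 5)**4/4.
Then F(2) - F(0) = (6561/4) - (625/4) = 1484.

1484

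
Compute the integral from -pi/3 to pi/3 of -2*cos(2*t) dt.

-sqrt(3)

An antiderivative is F(t) = -sin(2*t).
Then F(pi/3) - F(-pi/3) = (-sqrt(3)/2) - (sqrt(3)/2) = -sqrt(3).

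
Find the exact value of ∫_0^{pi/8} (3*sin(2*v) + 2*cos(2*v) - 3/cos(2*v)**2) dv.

-sqrt(2)/4

An antiderivative is F(v) = sin(2*v) - 3*cos(2*v)/2 - 3*tan(2*v)/2.
Then F(pi/8) - F(0) = (-3/2 - sqrt(2)/4) - (-3/2) = -sqrt(2)/4.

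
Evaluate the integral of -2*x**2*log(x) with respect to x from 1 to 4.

Integrate by parts once (u = ln x, dv = -2*x**2 dx).
An antiderivative is F(x) = -2*x**3*(3*log(x) - 1)/9.
Then F(4) - F(1) = (128/9 - 256*log(2)/3) - (2/9) = 14 - 256*log(2)/3.

14 - 256*log(2)/3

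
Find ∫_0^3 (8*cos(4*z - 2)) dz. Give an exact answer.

Let u = 4*z - 2, so du = 4 dz. When z = 0, u = -2; when z = 3, u = 10.
The integral becomes 2·∫ cos(u) du from -2 to 10, with antiderivative 2*sin(u).
Back in z: F(z) = 2*sin(4*z - 2).
Then F(3) - F(0) = (2*sin(10)) - (-2*sin(2)) = 2*sin(10) + 2*sin(2).

2*sin(10) + 2*sin(2)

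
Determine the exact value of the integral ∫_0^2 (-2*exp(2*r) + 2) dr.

5 - exp(4)

An antiderivative is F(r) = -exp(2*r) + 2*r.
Then F(2) - F(0) = (4 - exp(4)) - (-1) = 5 - exp(4).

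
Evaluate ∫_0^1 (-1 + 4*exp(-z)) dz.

An antiderivative is F(z) = -z - 4*exp(-z).
Then F(1) - F(0) = (-4*exp(-1) - 1) - (-4) = 3 - 4*exp(-1).

3 - 4*exp(-1)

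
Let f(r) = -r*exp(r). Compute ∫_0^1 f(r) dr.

-1

Integrate by parts once (u = r, dv = -exp(r) dr).
An antiderivative is F(r) = (-r + 1)*exp(r).
Then F(1) - F(0) = (0) - (1) = -1.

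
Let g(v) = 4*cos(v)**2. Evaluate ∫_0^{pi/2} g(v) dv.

Use the identity cos^2(v) = (1 + cos(2*v))/2.
An antiderivative is F(v) = 2*v + sin(2*v).
Then F(pi/2) - F(0) = (pi) - (0) = pi.

pi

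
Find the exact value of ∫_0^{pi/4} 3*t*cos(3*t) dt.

Integrate by parts once (u = t, dv = 3*cos(3*t) dt).
An antiderivative is F(t) = t*sin(3*t) + cos(3*t)/3.
Then F(pi/4) - F(0) = (sqrt(2)*(-4 + 3*pi)/24) - (1/3) = -1/3 - sqrt(2)/6 + sqrt(2)*pi/8.

-1/3 - sqrt(2)/6 + sqrt(2)*pi/8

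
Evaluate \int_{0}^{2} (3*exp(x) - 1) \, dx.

-5 + 3*exp(2)

An antiderivative is F(x) = -x + 3*exp(x).
Then F(2) - F(0) = (-2 + 3*exp(2)) - (3) = -5 + 3*exp(2).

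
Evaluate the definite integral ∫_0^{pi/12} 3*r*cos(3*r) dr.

Integrate by parts once (u = r, dv = 3*cos(3*r) dr).
An antiderivative is F(r) = r*sin(3*r) + cos(3*r)/3.
Then F(pi/12) - F(0) = (sqrt(2)*(pi + 4)/24) - (1/3) = -1/3 + sqrt(2)*pi/24 + sqrt(2)/6.

-1/3 + sqrt(2)*pi/24 + sqrt(2)/6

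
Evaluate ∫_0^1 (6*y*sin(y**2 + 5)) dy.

-3*cos(6) + 3*cos(5)

Let u = y**2 + 5, so du = 2*y dy. When y = 0, u = 5; when y = 1, u = 6.
The integral becomes 3·∫ sin(u) du from 5 to 6, with antiderivative -3*cos(u).
Back in y: F(y) = -3*cos(y**2 + 5).
Then F(1) - F(0) = (-3*cos(6)) - (-3*cos(5)) = -3*cos(6) + 3*cos(5).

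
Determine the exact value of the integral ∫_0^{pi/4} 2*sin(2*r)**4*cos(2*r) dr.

1/5

Let u = sin(2*r), so du = 2*cos(2*r) dr. When r = 0, u = 0; when r = pi/4, u = 1.
The integral becomes ∫ u**4 du from 0 to 1, with antiderivative u**5/5.
Back in r: F(r) = sin(2*r)**5/5.
Then F(pi/4) - F(0) = (1/5) - (0) = 1/5.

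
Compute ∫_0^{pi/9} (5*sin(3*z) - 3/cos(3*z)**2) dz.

An antiderivative is F(z) = -5*cos(3*z)/3 - tan(3*z).
Then F(pi/9) - F(0) = (-sqrt(3) - 5/6) - (-5/3) = 5/6 - sqrt(3).

5/6 - sqrt(3)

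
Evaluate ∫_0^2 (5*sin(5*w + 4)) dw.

Let u = 5*w + 4, so du = 5 dw. When w = 0, u = 4; when w = 2, u = 14.
The integral becomes ∫ sin(u) du from 4 to 14, with antiderivative -cos(u).
Back in w: F(w) = -cos(5*w + 4).
Then F(2) - F(0) = (-cos(14)) - (-cos(4)) = cos(4) - cos(14).

cos(4) - cos(14)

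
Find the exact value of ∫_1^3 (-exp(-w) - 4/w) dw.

-4*log(3) - exp(-1) + exp(-3)

An antiderivative is F(w) = -4*log(w) + exp(-w).
Then F(3) - F(1) = (-4*log(3) + exp(-3)) - (exp(-1)) = -4*log(3) - exp(-1) + exp(-3).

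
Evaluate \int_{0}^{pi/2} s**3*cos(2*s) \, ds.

Integrate by parts 3 times (u = s^3, dv = cos(2*s) ds).
An antiderivative is F(s) = s**3*sin(2*s)/2 + 3*s**2*cos(2*s)/4 - 3*s*sin(2*s)/4 - 3*cos(2*s)/8.
Then F(pi/2) - F(0) = (3/8 - 3*pi**2/16) - (-3/8) = 3/4 - 3*pi**2/16.

3/4 - 3*pi**2/16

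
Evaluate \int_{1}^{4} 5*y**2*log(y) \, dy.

-35 + 640*log(2)/3

Integrate by parts once (u = ln y, dv = 5*y**2 dy).
An antiderivative is F(y) = 5*y**3*(3*log(y) - 1)/9.
Then F(4) - F(1) = (-320/9 + 640*log(2)/3) - (-5/9) = -35 + 640*log(2)/3.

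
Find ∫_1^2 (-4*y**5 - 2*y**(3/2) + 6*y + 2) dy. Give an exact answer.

-151/5 - 16*sqrt(2)/5

By the power rule, an antiderivative is F(y) = -2*y**6/3 - 4*y**(5/2)/5 + 3*y**2 + 2*y.
Then F(2) - F(1) = (-80/3 - 16*sqrt(2)/5) - (53/15) = -151/5 - 16*sqrt(2)/5.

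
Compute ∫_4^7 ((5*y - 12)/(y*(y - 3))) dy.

Factor the denominator: y**2 - 3*y = y(y - 3).
Partial fractions: (5*y - 12)/(y*(y - 3)) = 4/y + 1/(y - 3).
An antiderivative is F(y) = 4*log(y) + log(y - 3).
Then F(7) - F(4) = (2*log(2) + 4*log(7)) - (8*log(2)) = -6*log(2) + 4*log(7).

-6*log(2) + 4*log(7)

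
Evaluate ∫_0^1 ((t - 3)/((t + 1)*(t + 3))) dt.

Factor the denominator: t**2 + 4*t + 3 = (t + 3)(t + 1).
Partial fractions: (t - 3)/((t + 1)*(t + 3)) = 3/(t + 3) - 2/(t + 1).
An antiderivative is F(t) = -2*log(t + 1) + 3*log(t + 3).
Then F(1) - F(0) = (log(16)) - (log(27)) = log(16/27).

log(16/27)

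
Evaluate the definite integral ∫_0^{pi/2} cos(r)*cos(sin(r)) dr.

Let u = sin(r), so du = cos(r) dr. When r = 0, u = 0; when r = pi/2, u = 1.
The integral becomes ∫ cos(u) du from 0 to 1, with antiderivative sin(u).
Back in r: F(r) = sin(sin(r)).
Then F(pi/2) - F(0) = (sin(1)) - (0) = sin(1).

sin(1)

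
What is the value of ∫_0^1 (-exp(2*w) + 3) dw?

7/2 - exp(2)/2

An antiderivative is F(w) = -exp(2*w)/2 + 3*w.
Then F(1) - F(0) = (3 - exp(2)/2) - (-1/2) = 7/2 - exp(2)/2.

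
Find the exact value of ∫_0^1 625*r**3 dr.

Let u = 5*r, so du = 5 dr. When r = 0, u = 0; when r = 1, u = 5.
The integral becomes ∫ u**3 du from 0 to 5, with antiderivative u**4/4.
Back in r: F(r) = 625*r**4/4.
Then F(1) - F(0) = (625/4) - (0) = 625/4.

625/4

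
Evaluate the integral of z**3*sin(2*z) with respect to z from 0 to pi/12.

Integrate by parts 3 times (u = z^3, dv = sin(2*z) dz).
An antiderivative is F(z) = -z**3*cos(2*z)/2 + 3*z**2*sin(2*z)/4 + 3*z*cos(2*z)/4 - 3*sin(2*z)/8.
Then F(pi/12) - F(0) = (-3/16 - sqrt(3)*pi**3/6912 + pi**2/384 + sqrt(3)*pi/32) - (0) = -3/16 - sqrt(3)*pi**3/6912 + pi**2/384 + sqrt(3)*pi/32.

-3/16 - sqrt(3)*pi**3/6912 + pi**2/384 + sqrt(3)*pi/32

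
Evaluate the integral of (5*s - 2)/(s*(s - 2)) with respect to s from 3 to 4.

Factor the denominator: s**2 - 2*s = s(s - 2).
Partial fractions: (5*s - 2)/(s*(s - 2)) = 1/s + 4/(s - 2).
An antiderivative is F(s) = log(s) + 4*log(s - 2).
Then F(4) - F(3) = (log(64)) - (log(3)) = log(64/3).

log(64/3)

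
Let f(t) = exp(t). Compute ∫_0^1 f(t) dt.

-1 + E

An antiderivative is F(t) = exp(t).
Then F(1) - F(0) = (E) - (1) = -1 + E.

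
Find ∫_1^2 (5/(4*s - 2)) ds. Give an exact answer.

An antiderivative is F(s) = 5*log(4*s - 2)/4.
Then F(2) - F(1) = (5*log(6)/4) - (5*log(2)/4) = 5*log(3)/4.

5*log(3)/4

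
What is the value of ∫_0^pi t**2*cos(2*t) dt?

Integrate by parts twice (u = t^2, dv = cos(2*t) dt).
An antiderivative is F(t) = t**2*sin(2*t)/2 + t*cos(2*t)/2 - sin(2*t)/4.
Then F(pi) - F(0) = (pi/2) - (0) = pi/2.

pi/2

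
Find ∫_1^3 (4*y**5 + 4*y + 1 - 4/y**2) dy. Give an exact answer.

By the power rule, an antiderivative is F(y) = 2*y**6/3 + 2*y**2 + y + 4/y.
Then F(3) - F(1) = (1525/3) - (23/3) = 1502/3.

1502/3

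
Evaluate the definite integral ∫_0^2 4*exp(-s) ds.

An antiderivative is F(s) = -4*exp(-s).
Then F(2) - F(0) = (-4*exp(-2)) - (-4) = 4 - 4*exp(-2).

4 - 4*exp(-2)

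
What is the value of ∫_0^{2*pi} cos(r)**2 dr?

Use the identity cos^2(r) = (1 + cos(2*r))/2.
An antiderivative is F(r) = r/2 + sin(2*r)/4.
Then F(2*pi) - F(0) = (pi) - (0) = pi.

pi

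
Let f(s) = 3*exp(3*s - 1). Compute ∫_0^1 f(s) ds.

Let u = 3*s - 1, so du = 3 ds. When s = 0, u = -1; when s = 1, u = 2.
The integral becomes ∫ exp(u) du from -1 to 2, with antiderivative exp(u).
Back in s: F(s) = exp(3*s - 1).
Then F(1) - F(0) = (exp(2)) - (exp(-1)) = -(1 - exp(3))*exp(-1).

-(1 - exp(3))*exp(-1)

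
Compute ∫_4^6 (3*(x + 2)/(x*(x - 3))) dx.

2*log(2) + 3*log(3)

Factor the denominator: x**2 - 3*x = x(x - 3).
Partial fractions: 3*(x + 2)/(x*(x - 3)) = -2/x + 5/(x - 3).
An antiderivative is F(x) = -2*log(x) + 5*log(x - 3).
Then F(6) - F(4) = (log(27/4)) - (-log(16)) = 2*log(2) + 3*log(3).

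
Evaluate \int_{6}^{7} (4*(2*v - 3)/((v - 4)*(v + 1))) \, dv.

-4*log(7) + 4*log(3) + 8*log(2)

Factor the denominator: v**2 - 3*v - 4 = (v + 1)(v - 4).
Partial fractions: 4*(2*v - 3)/((v - 4)*(v + 1)) = 4/(v + 1) + 4/(v - 4).
An antiderivative is F(v) = 4*log(v - 4) + 4*log(v + 1).
Then F(7) - F(6) = (4*log(3) + 12*log(2)) - (4*log(2) + 4*log(7)) = -4*log(7) + 4*log(3) + 8*log(2).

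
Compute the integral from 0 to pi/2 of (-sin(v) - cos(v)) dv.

-2

An antiderivative is F(v) = -sin(v) + cos(v).
Then F(pi/2) - F(0) = (-1) - (1) = -2.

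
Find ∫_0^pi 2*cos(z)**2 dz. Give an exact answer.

pi

Use the identity cos^2(z) = (1 + cos(2*z))/2.
An antiderivative is F(z) = z + sin(2*z)/2.
Then F(pi) - F(0) = (pi) - (0) = pi.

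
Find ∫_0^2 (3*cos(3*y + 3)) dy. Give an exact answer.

Let u = 3*y + 3, so du = 3 dy. When y = 0, u = 3; when y = 2, u = 9.
The integral becomes ∫ cos(u) du from 3 to 9, with antiderivative sin(u).
Back in y: F(y) = sin(3*y + 3).
Then F(2) - F(0) = (sin(9)) - (sin(3)) = -sin(3) + sin(9).

-sin(3) + sin(9)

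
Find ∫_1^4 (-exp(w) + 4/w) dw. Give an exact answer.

An antiderivative is F(w) = -exp(w) + 4*log(w).
Then F(4) - F(1) = (-exp(4) + 8*log(2)) - (-exp(1)) = -exp(4) + exp(1) + 8*log(2).

-exp(4) + exp(1) + 8*log(2)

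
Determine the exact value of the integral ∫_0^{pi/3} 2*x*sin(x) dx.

-pi/3 + sqrt(3)

Integrate by parts once (u = x, dv = 2*sin(x) dx).
An antiderivative is F(x) = -2*x*cos(x) + 2*sin(x).
Then F(pi/3) - F(0) = (-pi/3 + sqrt(3)) - (0) = -pi/3 + sqrt(3).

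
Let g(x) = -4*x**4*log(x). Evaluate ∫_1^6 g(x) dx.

1244 - 31104*log(6)/5

Integrate by parts once (u = ln x, dv = -4*x**4 dx).
An antiderivative is F(x) = -4*x**5*(5*log(x) - 1)/25.
Then F(6) - F(1) = (31104/25 - 31104*log(6)/5) - (4/25) = 1244 - 31104*log(6)/5.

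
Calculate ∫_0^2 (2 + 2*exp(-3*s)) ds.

An antiderivative is F(s) = 2*s - 2*exp(-3*s)/3.
Then F(2) - F(0) = (4 - 2*exp(-6)/3) - (-2/3) = 14/3 - 2*exp(-6)/3.

14/3 - 2*exp(-6)/3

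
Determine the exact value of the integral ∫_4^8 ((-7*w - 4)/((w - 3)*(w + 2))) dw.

Factor the denominator: w**2 - w - 6 = (w + 2)(w - 3).
Partial fractions: (-7*w - 4)/((w - 3)*(w + 2)) = -2/(w + 2) - 5/(w - 3).
An antiderivative is F(w) = -5*log(w - 3) - 2*log(w + 2).
Then F(8) - F(4) = (-7*log(5) - 2*log(2)) - (-log(36)) = -7*log(5) + 2*log(3).

-7*log(5) + 2*log(3)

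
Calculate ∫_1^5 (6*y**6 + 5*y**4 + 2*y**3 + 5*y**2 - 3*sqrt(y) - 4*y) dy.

1481762/21 - 10*sqrt(5)

By the power rule, an antiderivative is F(y) = 6*y**7/7 + y**5 + y**4/2 - 2*y**(3/2) + 5*y**3/3 - 2*y**2.
Then F(5) - F(1) = (2963525/42 - 10*sqrt(5)) - (1/42) = 1481762/21 - 10*sqrt(5).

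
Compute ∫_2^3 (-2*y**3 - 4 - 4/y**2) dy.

By the power rule, an antiderivative is F(y) = -y**4/2 - 4*y + 4/y.
Then F(3) - F(2) = (-307/6) - (-14) = -223/6.

-223/6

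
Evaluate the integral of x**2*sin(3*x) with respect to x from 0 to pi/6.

Integrate by parts twice (u = x^2, dv = sin(3*x) dx).
An antiderivative is F(x) = -x**2*cos(3*x)/3 + 2*x*sin(3*x)/9 + 2*cos(3*x)/27.
Then F(pi/6) - F(0) = (pi/27) - (2/27) = -2/27 + pi/27.

-2/27 + pi/27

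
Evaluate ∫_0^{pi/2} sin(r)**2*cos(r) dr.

Let u = sin(r), so du = cos(r) dr. When r = 0, u = 0; when r = pi/2, u = 1.
The integral becomes ∫ u**2 du from 0 to 1, with antiderivative u**3/3.
Back in r: F(r) = sin(r)**3/3.
Then F(pi/2) - F(0) = (1/3) - (0) = 1/3.

1/3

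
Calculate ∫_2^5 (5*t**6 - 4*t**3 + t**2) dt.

By the power rule, an antiderivative is F(t) = 5*t**7/7 - t**4 + t**3/3.
Then F(5) - F(2) = (1159625/21) - (1640/21) = 385995/7.

385995/7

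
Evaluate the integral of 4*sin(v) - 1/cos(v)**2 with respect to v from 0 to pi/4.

3 - 2*sqrt(2)

An antiderivative is F(v) = -4*cos(v) - tan(v).
Then F(pi/4) - F(0) = (-2*sqrt(2) - 1) - (-4) = 3 - 2*sqrt(2).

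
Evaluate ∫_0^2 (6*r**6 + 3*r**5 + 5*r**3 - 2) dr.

1104/7

By the power rule, an antiderivative is F(r) = 6*r**7/7 + r**6/2 + 5*r**4/4 - 2*r.
Then F(2) - F(0) = (1104/7) - (0) = 1104/7.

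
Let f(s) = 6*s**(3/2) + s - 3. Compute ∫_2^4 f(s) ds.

384/5 - 48*sqrt(2)/5

By the power rule, an antiderivative is F(s) = 12*s**(5/2)/5 + s**2/2 - 3*s.
Then F(4) - F(2) = (364/5) - (-4 + 48*sqrt(2)/5) = 384/5 - 48*sqrt(2)/5.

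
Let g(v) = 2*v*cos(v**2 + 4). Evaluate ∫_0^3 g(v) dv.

sin(13) - sin(4)

Let u = v**2 + 4, so du = 2*v dv. When v = 0, u = 4; when v = 3, u = 13.
The integral becomes ∫ cos(u) du from 4 to 13, with antiderivative sin(u).
Back in v: F(v) = sin(v**2 + 4).
Then F(3) - F(0) = (sin(13)) - (sin(4)) = sin(13) - sin(4).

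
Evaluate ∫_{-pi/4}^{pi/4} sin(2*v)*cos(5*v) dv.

0

Use the identity sin(2*v)cos(5*v) = [sin(7*v) + sin(-3*v)]/2.
An antiderivative is F(v) = cos(3*v)/6 - cos(7*v)/14.
Then F(pi/4) - F(-pi/4) = (-5*sqrt(2)/42) - (-5*sqrt(2)/42) = 0.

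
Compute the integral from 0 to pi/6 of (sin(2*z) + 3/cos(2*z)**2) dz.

An antiderivative is F(z) = -cos(2*z)/2 + 3*tan(2*z)/2.
Then F(pi/6) - F(0) = (-1/4 + 3*sqrt(3)/2) - (-1/2) = 1/4 + 3*sqrt(3)/2.

1/4 + 3*sqrt(3)/2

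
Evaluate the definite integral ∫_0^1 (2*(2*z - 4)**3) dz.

Let u = 2*z - 4, so du = 2 dz. When z = 0, u = -4; when z = 1, u = -2.
The integral becomes ∫ u**3 du from -4 to -2, with antiderivative u**4/4.
Back in z: F(z) = (2*z - 4)**4/4.
Then F(1) - F(0) = (4) - (64) = -60.

-60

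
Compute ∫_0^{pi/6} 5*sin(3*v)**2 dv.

Use the identity sin^2(3*v) = (1 - cos(6*v))/2.
An antiderivative is F(v) = 5*v/2 - 5*sin(6*v)/12.
Then F(pi/6) - F(0) = (5*pi/12) - (0) = 5*pi/12.

5*pi/12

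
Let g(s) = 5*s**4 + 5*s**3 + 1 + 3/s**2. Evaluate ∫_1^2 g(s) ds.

By the power rule, an antiderivative is F(s) = s**5 + 5*s**4/4 + s - 3/s.
Then F(2) - F(1) = (105/2) - (1/4) = 209/4.

209/4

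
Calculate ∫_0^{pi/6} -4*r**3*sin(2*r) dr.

Integrate by parts 3 times (u = r^3, dv = -4*sin(2*r) dr).
An antiderivative is F(r) = 2*r**3*cos(2*r) - 3*r**2*sin(2*r) - 3*r*cos(2*r) + 3*sin(2*r)/2.
Then F(pi/6) - F(0) = (-pi/4 - sqrt(3)*pi**2/24 + pi**3/216 + 3*sqrt(3)/4) - (0) = -pi/4 - sqrt(3)*pi**2/24 + pi**3/216 + 3*sqrt(3)/4.

-pi/4 - sqrt(3)*pi**2/24 + pi**3/216 + 3*sqrt(3)/4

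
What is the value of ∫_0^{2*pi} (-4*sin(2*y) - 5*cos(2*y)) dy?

An antiderivative is F(y) = -5*sin(2*y)/2 + 2*cos(2*y).
Then F(2*pi) - F(0) = (2) - (2) = 0.

0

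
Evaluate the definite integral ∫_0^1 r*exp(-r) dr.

1 - 2*exp(-1)

Integrate by parts once (u = r, dv = exp(-r) dr).
An antiderivative is F(r) = (-r - 1)*exp(-r).
Then F(1) - F(0) = (-2*exp(-1)) - (-1) = 1 - 2*exp(-1).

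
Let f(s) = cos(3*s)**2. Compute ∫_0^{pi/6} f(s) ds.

pi/12

Use the identity cos^2(3*s) = (1 + cos(6*s))/2.
An antiderivative is F(s) = s/2 + sin(6*s)/12.
Then F(pi/6) - F(0) = (pi/12) - (0) = pi/12.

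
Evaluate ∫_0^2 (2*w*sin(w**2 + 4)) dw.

Let u = w**2 + 4, so du = 2*w dw. When w = 0, u = 4; when w = 2, u = 8.
The integral becomes ∫ sin(u) du from 4 to 8, with antiderivative -cos(u).
Back in w: F(w) = -cos(w**2 + 4).
Then F(2) - F(0) = (-cos(8)) - (-cos(4)) = cos(4) - cos(8).

cos(4) - cos(8)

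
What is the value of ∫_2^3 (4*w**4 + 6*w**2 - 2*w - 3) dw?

By the power rule, an antiderivative is F(w) = 4*w**5/5 + 2*w**3 - w**2 - 3*w.
Then F(3) - F(2) = (1152/5) - (158/5) = 994/5.

994/5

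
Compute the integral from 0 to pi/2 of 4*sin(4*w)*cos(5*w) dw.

Use the identity sin(4*w)cos(5*w) = [sin(9*w) + sin(-w)]/2.
An antiderivative is F(w) = 2*cos(w) - 2*cos(9*w)/9.
Then F(pi/2) - F(0) = (0) - (16/9) = -16/9.

-16/9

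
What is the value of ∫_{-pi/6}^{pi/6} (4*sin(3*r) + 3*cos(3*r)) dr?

2

An antiderivative is F(r) = sin(3*r) - 4*cos(3*r)/3.
Then F(pi/6) - F(-pi/6) = (1) - (-1) = 2.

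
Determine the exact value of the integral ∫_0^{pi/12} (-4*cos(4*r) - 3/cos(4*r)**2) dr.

-5*sqrt(3)/4

An antiderivative is F(r) = -sin(4*r) - 3*tan(4*r)/4.
Then F(pi/12) - F(0) = (-5*sqrt(3)/4) - (0) = -5*sqrt(3)/4.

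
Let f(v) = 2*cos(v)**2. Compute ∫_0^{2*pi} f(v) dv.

2*pi

Use the identity cos^2(v) = (1 + cos(2*v))/2.
An antiderivative is F(v) = v + sin(2*v)/2.
Then F(2*pi) - F(0) = (2*pi) - (0) = 2*pi.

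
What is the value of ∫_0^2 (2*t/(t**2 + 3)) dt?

log(7/3)

Let u = t**2 + 3, so du = 2*t dt. When t = 0, u = 3; when t = 2, u = 7.
The integral becomes ∫ 1/u du from 3 to 7, with antiderivative log(u).
Back in t: F(t) = log(t**2 + 3).
Then F(2) - F(0) = (log(7)) - (log(3)) = log(7/3).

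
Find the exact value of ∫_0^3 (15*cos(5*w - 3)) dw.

Let u = 5*w - 3, so du = 5 dw. When w = 0, u = -3; when w = 3, u = 12.
The integral becomes 3·∫ cos(u) du from -3 to 12, with antiderivative 3*sin(u).
Back in w: F(w) = 3*sin(5*w - 3).
Then F(3) - F(0) = (3*sin(12)) - (-3*sin(3)) = 3*sin(12) + 3*sin(3).

3*sin(12) + 3*sin(3)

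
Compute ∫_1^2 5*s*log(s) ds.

Integrate by parts once (u = ln s, dv = 5*s ds).
An antiderivative is F(s) = 5*s**2*(2*log(s) - 1)/4.
Then F(2) - F(1) = (-5 + 10*log(2)) - (-5/4) = -15/4 + 10*log(2).

-15/4 + 10*log(2)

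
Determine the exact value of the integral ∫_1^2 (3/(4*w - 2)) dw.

An antiderivative is F(w) = 3*log(4*w - 2)/4.
Then F(2) - F(1) = (3*log(6)/4) - (3*log(2)/4) = 3*log(3)/4.

3*log(3)/4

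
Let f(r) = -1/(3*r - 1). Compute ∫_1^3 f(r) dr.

-2*log(2)/3

An antiderivative is F(r) = -log(3*r - 1)/3.
Then F(3) - F(1) = (-log(2)) - (-log(2)/3) = -2*log(2)/3.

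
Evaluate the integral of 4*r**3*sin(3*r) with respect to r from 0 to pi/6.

Integrate by parts 3 times (u = r^3, dv = 4*sin(3*r) dr).
An antiderivative is F(r) = -4*r**3*cos(3*r)/3 + 4*r**2*sin(3*r)/3 + 8*r*cos(3*r)/9 - 8*sin(3*r)/27.
Then F(pi/6) - F(0) = (-8/27 + pi**2/27) - (0) = -8/27 + pi**2/27.

-8/27 + pi**2/27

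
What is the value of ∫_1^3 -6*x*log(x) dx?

Integrate by parts once (u = ln x, dv = -6*x dx).
An antiderivative is F(x) = -3*x**2*(2*log(x) - 1)/2.
Then F(3) - F(1) = (27/2 - 27*log(3)) - (3/2) = 12 - 27*log(3).

12 - 27*log(3)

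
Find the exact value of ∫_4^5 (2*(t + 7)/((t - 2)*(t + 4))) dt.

Factor the denominator: t**2 + 2*t - 8 = (t + 4)(t - 2).
Partial fractions: 2*(t + 7)/((t - 2)*(t + 4)) = -1/(t + 4) + 3/(t - 2).
An antiderivative is F(t) = 3*log(t - 2) - log(t + 4).
Then F(5) - F(4) = (log(3)) - (0) = log(3).

log(3)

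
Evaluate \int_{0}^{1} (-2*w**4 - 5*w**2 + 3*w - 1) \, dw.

By the power rule, an antiderivative is F(w) = -2*w**5/5 - 5*w**3/3 + 3*w**2/2 - w.
Then F(1) - F(0) = (-47/30) - (0) = -47/30.

-47/30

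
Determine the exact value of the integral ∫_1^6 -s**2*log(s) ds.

Integrate by parts once (u = ln s, dv = -s**2 ds).
An antiderivative is F(s) = -s**3*(3*log(s) - 1)/9.
Then F(6) - F(1) = (-72*log(3) - 72*log(2) + 24) - (1/9) = -72*log(3) - 72*log(2) + 215/9.

-72*log(3) - 72*log(2) + 215/9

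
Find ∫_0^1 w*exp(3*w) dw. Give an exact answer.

Integrate by parts once (u = w, dv = exp(3*w) dw).
An antiderivative is F(w) = (3*w - 1)*exp(3*w)/9.
Then F(1) - F(0) = (2*exp(3)/9) - (-1/9) = 1/9 + 2*exp(3)/9.

1/9 + 2*exp(3)/9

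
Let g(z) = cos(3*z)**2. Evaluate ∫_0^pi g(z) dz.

Use the identity cos^2(3*z) = (1 + cos(6*z))/2.
An antiderivative is F(z) = z/2 + sin(6*z)/12.
Then F(pi) - F(0) = (pi/2) - (0) = pi/2.

pi/2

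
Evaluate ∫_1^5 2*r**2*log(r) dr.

Integrate by parts once (u = ln r, dv = 2*r**2 dr).
An antiderivative is F(r) = 2*r**3*(3*log(r) - 1)/9.
Then F(5) - F(1) = (-250/9 + 250*log(5)/3) - (-2/9) = -248/9 + 250*log(5)/3.

-248/9 + 250*log(5)/3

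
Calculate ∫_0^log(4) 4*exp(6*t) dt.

Let u = exp(t), so du = exp(t) dt. When t = 0, u = 1; when t = log(4), u = 4.
The integral becomes 4·∫ u**5 du from 1 to 4, with antiderivative 2*u**6/3.
Back in t: F(t) = 2*exp(6*t)/3.
Then F(log(4)) - F(0) = (8192/3) - (2/3) = 2730.

2730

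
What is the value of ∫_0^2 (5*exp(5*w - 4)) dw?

Let u = 5*w - 4, so du = 5 dw. When w = 0, u = -4; when w = 2, u = 6.
The integral becomes ∫ exp(u) du from -4 to 6, with antiderivative exp(u).
Back in w: F(w) = exp(5*w - 4).
Then F(2) - F(0) = (exp(6)) - (exp(-4)) = -(1 - exp(10))*exp(-4).

-(1 - exp(10))*exp(-4)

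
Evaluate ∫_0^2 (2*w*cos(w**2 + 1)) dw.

sin(5) - sin(1)

Let u = w**2 + 1, so du = 2*w dw. When w = 0, u = 1; when w = 2, u = 5.
The integral becomes ∫ cos(u) du from 1 to 5, with antiderivative sin(u).
Back in w: F(w) = sin(w**2 + 1).
Then F(2) - F(0) = (sin(5)) - (sin(1)) = sin(5) - sin(1).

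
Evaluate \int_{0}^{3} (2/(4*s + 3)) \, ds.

An antiderivative is F(s) = log(4*s + 3)/2.
Then F(3) - F(0) = (log(15)/2) - (log(3)/2) = log(5)/2.

log(5)/2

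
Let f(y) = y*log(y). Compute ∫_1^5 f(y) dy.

-6 + 25*log(5)/2

Integrate by parts once (u = ln y, dv = y dy).
An antiderivative is F(y) = y**2*(2*log(y) - 1)/4.
Then F(5) - F(1) = (-25/4 + 25*log(5)/2) - (-1/4) = -6 + 25*log(5)/2.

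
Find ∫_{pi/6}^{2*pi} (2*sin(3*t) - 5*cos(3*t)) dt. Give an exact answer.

1

An antiderivative is F(t) = -5*sin(3*t)/3 - 2*cos(3*t)/3.
Then F(2*pi) - F(pi/6) = (-2/3) - (-5/3) = 1.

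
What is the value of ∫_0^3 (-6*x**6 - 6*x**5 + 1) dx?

By the power rule, an antiderivative is F(x) = -6*x**7/7 - x**6 + x.
Then F(3) - F(0) = (-18204/7) - (0) = -18204/7.

-18204/7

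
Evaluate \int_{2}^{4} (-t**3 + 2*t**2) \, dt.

-68/3

By the power rule, an antiderivative is F(t) = -t**4/4 + 2*t**3/3.
Then F(4) - F(2) = (-64/3) - (4/3) = -68/3.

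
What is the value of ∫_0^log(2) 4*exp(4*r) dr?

Let u = exp(r), so du = exp(r) dr. When r = 0, u = 1; when r = log(2), u = 2.
The integral becomes 4·∫ u**3 du from 1 to 2, with antiderivative u**4.
Back in r: F(r) = exp(4*r).
Then F(log(2)) - F(0) = (16) - (1) = 15.

15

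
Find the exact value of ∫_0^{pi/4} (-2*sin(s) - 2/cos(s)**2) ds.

-4 + sqrt(2)

An antiderivative is F(s) = 2*cos(s) - 2*tan(s).
Then F(pi/4) - F(0) = (-2 + sqrt(2)) - (2) = -4 + sqrt(2).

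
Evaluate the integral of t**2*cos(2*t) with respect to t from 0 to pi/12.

-1/8 + pi**2/576 + sqrt(3)*pi/48

Integrate by parts twice (u = t^2, dv = cos(2*t) dt).
An antiderivative is F(t) = t**2*sin(2*t)/2 + t*cos(2*t)/2 - sin(2*t)/4.
Then F(pi/12) - F(0) = (-1/8 + pi**2/576 + sqrt(3)*pi/48) - (0) = -1/8 + pi**2/576 + sqrt(3)*pi/48.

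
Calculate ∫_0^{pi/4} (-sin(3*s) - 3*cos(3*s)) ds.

-2*sqrt(2)/3 - 1/3

An antiderivative is F(s) = -sin(3*s) + cos(3*s)/3.
Then F(pi/4) - F(0) = (-2*sqrt(2)/3) - (1/3) = -2*sqrt(2)/3 - 1/3.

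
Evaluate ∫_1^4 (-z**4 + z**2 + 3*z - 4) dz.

-1731/10

By the power rule, an antiderivative is F(z) = -z**5/5 + z**3/3 + 3*z**2/2 - 4*z.
Then F(4) - F(1) = (-2632/15) - (-71/30) = -1731/10.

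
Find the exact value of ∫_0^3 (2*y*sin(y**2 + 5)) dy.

-cos(14) + cos(5)

Let u = y**2 + 5, so du = 2*y dy. When y = 0, u = 5; when y = 3, u = 14.
The integral becomes ∫ sin(u) du from 5 to 14, with antiderivative -cos(u).
Back in y: F(y) = -cos(y**2 + 5).
Then F(3) - F(0) = (-cos(14)) - (-cos(5)) = -cos(14) + cos(5).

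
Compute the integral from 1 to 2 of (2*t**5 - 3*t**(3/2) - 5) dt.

86/5 - 24*sqrt(2)/5

By the power rule, an antiderivative is F(t) = t**6/3 - 6*t**(5/2)/5 - 5*t.
Then F(2) - F(1) = (34/3 - 24*sqrt(2)/5) - (-88/15) = 86/5 - 24*sqrt(2)/5.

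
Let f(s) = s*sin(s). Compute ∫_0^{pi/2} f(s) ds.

Integrate by parts once (u = s, dv = sin(s) ds).
An antiderivative is F(s) = -s*cos(s) + sin(s).
Then F(pi/2) - F(0) = (1) - (0) = 1.

1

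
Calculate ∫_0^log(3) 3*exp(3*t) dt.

26

Let u = exp(t), so du = exp(t) dt. When t = 0, u = 1; when t = log(3), u = 3.
The integral becomes 3·∫ u**2 du from 1 to 3, with antiderivative u**3.
Back in t: F(t) = exp(3*t).
Then F(log(3)) - F(0) = (27) - (1) = 26.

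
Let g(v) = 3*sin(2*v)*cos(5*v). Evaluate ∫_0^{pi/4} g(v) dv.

-5*sqrt(2)/14 - 2/7

Use the identity sin(2*v)cos(5*v) = [sin(7*v) + sin(-3*v)]/2.
An antiderivative is F(v) = cos(3*v)/2 - 3*cos(7*v)/14.
Then F(pi/4) - F(0) = (-5*sqrt(2)/14) - (2/7) = -5*sqrt(2)/14 - 2/7.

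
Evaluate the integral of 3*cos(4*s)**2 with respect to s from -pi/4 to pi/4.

Use the identity cos^2(4*s) = (1 + cos(8*s))/2.
An antiderivative is F(s) = 3*s/2 + 3*sin(8*s)/16.
Then F(pi/4) - F(-pi/4) = (3*pi/8) - (-3*pi/8) = 3*pi/4.

3*pi/4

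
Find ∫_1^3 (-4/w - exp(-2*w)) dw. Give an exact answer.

An antiderivative is F(w) = -4*log(w) + exp(-2*w)/2.
Then F(3) - F(1) = (-4*log(3) + exp(-6)/2) - (exp(-2)/2) = (-8*exp(6)*log(3) - exp(4) + 1)*exp(-6)/2.

(-8*exp(6)*log(3) - exp(4) + 1)*exp(-6)/2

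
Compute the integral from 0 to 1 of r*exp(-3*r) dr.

(-4 + exp(3))*exp(-3)/9

Integrate by parts once (u = r, dv = exp(-3*r) dr).
An antiderivative is F(r) = (-3*r - 1)*exp(-3*r)/9.
Then F(1) - F(0) = (-4*exp(-3)/9) - (-1/9) = (-4 + exp(3))*exp(-3)/9.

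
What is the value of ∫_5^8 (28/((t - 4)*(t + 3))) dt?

-4*log(11) + 20*log(2)

Factor the denominator: t**2 - t - 12 = (t + 3)(t - 4).
Partial fractions: 28/((t - 4)*(t + 3)) = -4/(t + 3) + 4/(t - 4).
An antiderivative is F(t) = 4*log(t - 4) - 4*log(t + 3).
Then F(8) - F(5) = (-4*log(11) + 8*log(2)) - (-12*log(2)) = -4*log(11) + 20*log(2).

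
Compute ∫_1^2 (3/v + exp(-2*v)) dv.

An antiderivative is F(v) = 3*log(v) - exp(-2*v)/2.
Then F(2) - F(1) = (-exp(-4)/2 + 3*log(2)) - (-exp(-2)/2) = (-1 + exp(2) + 6*exp(4)*log(2))*exp(-4)/2.

(-1 + exp(2) + 6*exp(4)*log(2))*exp(-4)/2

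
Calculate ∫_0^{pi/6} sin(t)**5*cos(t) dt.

1/384

Let u = sin(t), so du = cos(t) dt. When t = 0, u = 0; when t = pi/6, u = 1/2.
The integral becomes ∫ u**5 du from 0 to 1/2, with antiderivative u**6/6.
Back in t: F(t) = sin(t)**6/6.
Then F(pi/6) - F(0) = (1/384) - (0) = 1/384.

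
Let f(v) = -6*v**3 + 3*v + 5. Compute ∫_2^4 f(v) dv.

-332

By the power rule, an antiderivative is F(v) = -3*v**4/2 + 3*v**2/2 + 5*v.
Then F(4) - F(2) = (-340) - (-8) = -332.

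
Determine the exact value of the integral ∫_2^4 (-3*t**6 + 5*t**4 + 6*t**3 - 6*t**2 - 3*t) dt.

-40214/7

By the power rule, an antiderivative is F(t) = -3*t**7/7 + t**5 + 3*t**4/2 - 2*t**3 - 3*t**2/2.
Then F(4) - F(2) = (-40360/7) - (-146/7) = -40214/7.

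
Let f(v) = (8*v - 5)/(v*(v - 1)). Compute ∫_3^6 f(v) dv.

2*log(2) + 3*log(5)

Factor the denominator: v**2 - v = v(v - 1).
Partial fractions: (8*v - 5)/(v*(v - 1)) = 5/v + 3/(v - 1).
An antiderivative is F(v) = 5*log(v) + 3*log(v - 1).
Then F(6) - F(3) = (5*log(2) + 3*log(5) + 5*log(3)) - (3*log(2) + 5*log(3)) = 2*log(2) + 3*log(5).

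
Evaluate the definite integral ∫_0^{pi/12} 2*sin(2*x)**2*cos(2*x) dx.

Let u = sin(2*x), so du = 2*cos(2*x) dx. When x = 0, u = 0; when x = pi/12, u = 1/2.
The integral becomes ∫ u**2 du from 0 to 1/2, with antiderivative u**3/3.
Back in x: F(x) = sin(2*x)**3/3.
Then F(pi/12) - F(0) = (1/24) - (0) = 1/24.

1/24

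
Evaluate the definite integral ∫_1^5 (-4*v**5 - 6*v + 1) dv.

-10484

By the power rule, an antiderivative is F(v) = -2*v**6/3 - 3*v**2 + v.
Then F(5) - F(1) = (-31460/3) - (-8/3) = -10484.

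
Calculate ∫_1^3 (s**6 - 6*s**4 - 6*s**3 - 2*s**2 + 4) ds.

By the power rule, an antiderivative is F(s) = s**7/7 - 6*s**5/5 - 3*s**4/2 - 2*s**3/3 + 4*s.
Then F(3) - F(1) = (-7467/70) - (163/210) = -11282/105.

-11282/105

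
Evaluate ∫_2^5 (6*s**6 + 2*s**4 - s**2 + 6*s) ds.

2384052/35

By the power rule, an antiderivative is F(s) = 6*s**7/7 + 2*s**5/5 - s**3/3 + 3*s**2.
Then F(5) - F(2) = (1433200/21) - (13844/105) = 2384052/35.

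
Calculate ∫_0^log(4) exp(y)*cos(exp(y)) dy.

Let u = exp(y), so du = exp(y) dy. When y = 0, u = 1; when y = log(4), u = 4.
The integral becomes ∫ cos(u) du from 1 to 4, with antiderivative sin(u).
Back in y: F(y) = sin(exp(y)).
Then F(log(4)) - F(0) = (sin(4)) - (sin(1)) = -sin(1) + sin(4).

-sin(1) + sin(4)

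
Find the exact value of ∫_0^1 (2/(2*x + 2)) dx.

Let u = 2*x + 2, so du = 2 dx. When x = 0, u = 2; when x = 1, u = 4.
The integral becomes ∫ 1/u du from 2 to 4, with antiderivative log(u).
Back in x: F(x) = log(2*x + 2).
Then F(1) - F(0) = (log(4)) - (log(2)) = log(2).

log(2)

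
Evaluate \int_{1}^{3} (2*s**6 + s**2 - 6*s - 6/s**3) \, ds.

4246/7

By the power rule, an antiderivative is F(s) = 2*s**7/7 + s**3/3 - 3*s**2 + 3/s**2.
Then F(3) - F(1) = (12751/21) - (13/21) = 4246/7.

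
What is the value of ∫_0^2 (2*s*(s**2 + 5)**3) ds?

Let u = s**2 + 5, so du = 2*s ds. When s = 0, u = 5; when s = 2, u = 9.
The integral becomes ∫ u**3 du from 5 to 9, with antiderivative u**4/4.
Back in s: F(s) = (s**2 + 5)**4/4.
Then F(2) - F(0) = (6561/4) - (625/4) = 1484.

1484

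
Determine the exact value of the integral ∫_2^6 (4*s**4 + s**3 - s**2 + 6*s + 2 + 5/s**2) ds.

98273/15

By the power rule, an antiderivative is F(s) = 4*s**5/5 + s**4/4 - s**3/3 + 3*s**2 + 2*s - 5/s.
Then F(6) - F(2) = (197759/30) - (1213/30) = 98273/15.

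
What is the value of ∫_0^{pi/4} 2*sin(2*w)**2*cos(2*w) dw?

Let u = sin(2*w), so du = 2*cos(2*w) dw. When w = 0, u = 0; when w = pi/4, u = 1.
The integral becomes ∫ u**2 du from 0 to 1, with antiderivative u**3/3.
Back in w: F(w) = sin(2*w)**3/3.
Then F(pi/4) - F(0) = (1/3) - (0) = 1/3.

1/3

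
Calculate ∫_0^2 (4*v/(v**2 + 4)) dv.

log(4)

Let u = v**2 + 4, so du = 2*v dv. When v = 0, u = 4; when v = 2, u = 8.
The integral becomes 2·∫ 1/u du from 4 to 8, with antiderivative 2*log(u).
Back in v: F(v) = 2*log(v**2 + 4).
Then F(2) - F(0) = (log(64)) - (log(16)) = log(4).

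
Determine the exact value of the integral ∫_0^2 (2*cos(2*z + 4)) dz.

Let u = 2*z + 4, so du = 2 dz. When z = 0, u = 4; when z = 2, u = 8.
The integral becomes ∫ cos(u) du from 4 to 8, with antiderivative sin(u).
Back in z: F(z) = sin(2*z + 4).
Then F(2) - F(0) = (sin(8)) - (sin(4)) = -sin(4) + sin(8).

-sin(4) + sin(8)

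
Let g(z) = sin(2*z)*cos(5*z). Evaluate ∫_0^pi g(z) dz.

Use the identity sin(2*z)cos(5*z) = [sin(7*z) + sin(-3*z)]/2.
An antiderivative is F(z) = cos(3*z)/6 - cos(7*z)/14.
Then F(pi) - F(0) = (-2/21) - (2/21) = -4/21.

-4/21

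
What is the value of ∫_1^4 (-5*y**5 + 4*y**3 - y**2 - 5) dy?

By the power rule, an antiderivative is F(y) = -5*y**6/6 + y**4 - y**3/3 - 5*y.
Then F(4) - F(1) = (-9596/3) - (-31/6) = -6387/2.

-6387/2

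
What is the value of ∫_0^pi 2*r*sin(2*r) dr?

-pi

Integrate by parts once (u = r, dv = 2*sin(2*r) dr).
An antiderivative is F(r) = -r*cos(2*r) + sin(2*r)/2.
Then F(pi) - F(0) = (-pi) - (0) = -pi.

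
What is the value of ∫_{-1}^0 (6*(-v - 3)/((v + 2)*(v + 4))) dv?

Factor the denominator: v**2 + 6*v + 8 = (v + 4)(v + 2).
Partial fractions: 6*(-v - 3)/((v + 2)*(v + 4)) = -3/(v + 4) - 3/(v + 2).
An antiderivative is F(v) = -3*log(v + 2) - 3*log(v + 4).
Then F(0) - F(-1) = (-9*log(2)) - (-log(27)) = -9*log(2) + 3*log(3).

-9*log(2) + 3*log(3)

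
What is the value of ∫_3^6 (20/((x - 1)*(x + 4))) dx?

-8*log(2) + 4*log(7)

Factor the denominator: x**2 + 3*x - 4 = (x + 4)(x - 1).
Partial fractions: 20/((x - 1)*(x + 4)) = -4/(x + 4) + 4/(x - 1).
An antiderivative is F(x) = 4*log(x - 1) - 4*log(x + 4).
Then F(6) - F(3) = (-log(16)) - (-4*log(7) + 4*log(2)) = -8*log(2) + 4*log(7).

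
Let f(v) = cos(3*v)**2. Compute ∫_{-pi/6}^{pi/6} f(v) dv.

Use the identity cos^2(3*v) = (1 + cos(6*v))/2.
An antiderivative is F(v) = v/2 + sin(6*v)/12.
Then F(pi/6) - F(-pi/6) = (pi/12) - (-pi/12) = pi/6.

pi/6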